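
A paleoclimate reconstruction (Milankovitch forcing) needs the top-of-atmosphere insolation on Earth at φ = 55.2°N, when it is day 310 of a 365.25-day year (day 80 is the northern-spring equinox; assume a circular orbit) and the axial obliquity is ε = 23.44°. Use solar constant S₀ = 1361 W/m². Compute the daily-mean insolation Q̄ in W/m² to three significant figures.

Solar longitude: λ_s = 360° × (310 − 80)/365.25 = 226.694°.
sin δ = sin 23.44° × sin 226.694° = -0.28947, so δ = -16.826°.
cos H₀ = −tan(+55.2°) tan(-16.826°) = 0.4351, H₀ = 1.1206 rad.
Bracket: H₀ sin φ sin δ + cos φ cos δ sin H₀ = 1.1206×0.82115×-0.28947 + 0.57071×0.95719×0.90037 = -0.266365 + 0.491852 = 0.225487.
Q̄ = (S₀/π) × [bracket] = (1361/π) × 0.225487 = 97.69 W/m².

Q̄ ≈ 97.7 W/m²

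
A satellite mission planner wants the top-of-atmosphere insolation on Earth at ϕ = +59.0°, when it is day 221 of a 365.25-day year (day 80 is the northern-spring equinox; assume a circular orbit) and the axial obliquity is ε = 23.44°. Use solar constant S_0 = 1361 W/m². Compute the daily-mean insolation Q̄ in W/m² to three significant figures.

Solar longitude: L_s = 360° × (221 − 80)/365.25 = 138.973°.
sin δ = sin 23.44° × sin 138.973° = 0.26111, so δ = +15.136°.
cos h₀ = −tan(+59.0°) tan(+15.136°) = -0.4502, h₀ = 2.0378 rad.
Bracket: h₀ sin ϕ sin δ + cos ϕ cos δ sin h₀ = 2.0378×0.85717×0.26111 + 0.51504×0.96531×0.89294 = 0.456092 + 0.443946 = 0.900038.
Q̄ = (S_0/π) × [bracket] = (1361/π) × 0.900038 = 389.9 W/m².

Q̄ ≈ 390 W/m²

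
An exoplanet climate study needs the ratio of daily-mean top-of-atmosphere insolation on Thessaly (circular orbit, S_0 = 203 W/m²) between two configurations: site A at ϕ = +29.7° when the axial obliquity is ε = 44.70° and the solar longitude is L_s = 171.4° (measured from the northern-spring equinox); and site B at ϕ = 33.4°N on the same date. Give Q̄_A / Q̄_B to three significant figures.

— Configuration A (ϕ=+29.7°):
Solar declination: sin δ = sin ε · sin L_s = sin 44.70° × sin 171.4° = 0.10518, so δ = +6.038°.
cos h₀ = −tan(+29.7°) tan(+6.038°) = -0.0603, h₀ = 1.6312 rad.
Bracket: h₀ sin ϕ sin δ + cos ϕ cos δ sin h₀ = 1.6312×0.49546×0.10518 + 0.86863×0.99445×0.99818 = 0.085006 + 0.862237 = 0.947243.
Q̄ = (S_0/π) × [bracket] = (203/π) × 0.947243 = 61.208 W/m².
— Configuration B (ϕ=+33.4°):
cos h₀ = −tan(+33.4°) tan(+6.038°) = -0.0697, h₀ = 1.6406 rad.
Bracket: h₀ sin ϕ sin δ + cos ϕ cos δ sin h₀ = 1.6406×0.55048×0.10518 + 0.83485×0.99445×0.99757 = 0.094990 + 0.828199 = 0.923189.
Q̄ = (S_0/π) × [bracket] = (203/π) × 0.923189 = 59.654 W/m².
Ratio Q̄_A / Q̄_B = 61.208 / 59.654 = 1.026.

Q̄_A / Q̄_B ≈ 1.03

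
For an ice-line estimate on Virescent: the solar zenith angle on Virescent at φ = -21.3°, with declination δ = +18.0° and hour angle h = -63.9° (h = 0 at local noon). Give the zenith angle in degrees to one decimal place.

θ_z = 73.9°

cos θ_z = sin φ sin δ + cos φ cos δ cos h = -0.112251 + 0.389826 = 0.277575.
θ_z = arccos(0.277575) = 73.9°.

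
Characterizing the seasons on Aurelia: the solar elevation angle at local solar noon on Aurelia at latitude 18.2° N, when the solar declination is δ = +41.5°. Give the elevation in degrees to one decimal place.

66.7°

At local noon the hour angle is zero, so the zenith angle equals |φ − δ| = |+18.2° − (+41.500°)| = 23.300°.
Elevation = 90° − 23.300° = 66.7°.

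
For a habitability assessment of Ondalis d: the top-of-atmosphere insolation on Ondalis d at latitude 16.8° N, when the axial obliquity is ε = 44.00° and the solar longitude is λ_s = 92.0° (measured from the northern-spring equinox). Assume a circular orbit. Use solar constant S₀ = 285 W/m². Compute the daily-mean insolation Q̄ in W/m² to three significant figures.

Q̄ ≈ 93.8 W/m²

Solar declination: sin δ = sin ε · sin λ_s = sin 44.00° × sin 92.0° = 0.69424, so δ = +43.966°.
cos H₀ = −tan(+16.8°) tan(+43.966°) = -0.2912, H₀ = 1.8663 rad.
Bracket: H₀ sin φ sin δ + cos φ cos δ sin H₀ = 1.8663×0.28903×0.69424 + 0.95732×0.71975×0.95666 = 0.374485 + 0.659168 = 1.033653.
Q̄ = (S₀/π) × [bracket] = (285/π) × 1.033653 = 93.77 W/m².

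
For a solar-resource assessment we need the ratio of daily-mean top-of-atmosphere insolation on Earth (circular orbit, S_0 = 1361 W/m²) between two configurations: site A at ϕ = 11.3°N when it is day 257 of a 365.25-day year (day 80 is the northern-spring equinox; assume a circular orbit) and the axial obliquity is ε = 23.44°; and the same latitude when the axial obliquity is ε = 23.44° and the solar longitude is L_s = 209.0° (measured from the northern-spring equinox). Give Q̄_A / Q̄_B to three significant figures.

— Configuration A (ϕ=+11.3°):
Solar longitude: L_s = 360° × (257 − 80)/365.25 = 174.456°.
sin δ = sin 23.44° × sin 174.456° = 0.03843, so δ = +2.203°.
cos h₀ = −tan(+11.3°) tan(+2.203°) = -0.0077, h₀ = 1.5785 rad.
Bracket: h₀ sin ϕ sin δ + cos ϕ cos δ sin h₀ = 1.5785×0.19595×0.03843 + 0.98061×0.99926×0.99997 = 0.011887 + 0.979855 = 0.991742.
Q̄ = (S_0/π) × [bracket] = (1361/π) × 0.991742 = 429.64 W/m².
— Configuration B (ϕ=+11.3°):
Solar declination: sin δ = sin ε · sin L_s = sin 23.44° × sin 209.0° = -0.19285, so δ = -11.119°.
cos h₀ = −tan(+11.3°) tan(-11.119°) = 0.0393, h₀ = 1.5315 rad.
Bracket: h₀ sin ϕ sin δ + cos ϕ cos δ sin h₀ = 1.5315×0.19595×-0.19285 + 0.98061×0.98123×0.99923 = -0.057874 + 0.961463 = 0.903589.
Q̄ = (S_0/π) × [bracket] = (1361/π) × 0.903589 = 391.45 W/m².
Ratio Q̄_A / Q̄_B = 429.64 / 391.45 = 1.098.

Q̄_A / Q̄_B ≈ 1.10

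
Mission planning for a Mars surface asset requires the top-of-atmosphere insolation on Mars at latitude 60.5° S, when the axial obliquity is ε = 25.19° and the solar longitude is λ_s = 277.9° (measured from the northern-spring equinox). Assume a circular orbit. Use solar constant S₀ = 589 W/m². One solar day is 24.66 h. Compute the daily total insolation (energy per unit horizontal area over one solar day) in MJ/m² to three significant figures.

Solar declination: sin δ = sin ε · sin λ_s = sin 25.19° × sin 277.9° = -0.42158, so δ = -24.935°.
cos H₀ = −tan(-60.5°) tan(-24.935°) = -0.8217, H₀ = 2.5352 rad.
Bracket: H₀ sin φ sin δ + cos φ cos δ sin H₀ = 2.5352×-0.87036×-0.42158 + 0.49242×0.90679×0.56987 = 0.930232 + 0.254459 = 1.184691.
Q̄ = (S₀/π) × [bracket] = (589/π) × 1.184691 = 222.11 W/m².
Daily total = Q̄ × 24.66 h × 3600 s/h = 222.11 × 24.66 × 3600 / 10⁶ = 19.72 MJ/m².

19.7 MJ/m²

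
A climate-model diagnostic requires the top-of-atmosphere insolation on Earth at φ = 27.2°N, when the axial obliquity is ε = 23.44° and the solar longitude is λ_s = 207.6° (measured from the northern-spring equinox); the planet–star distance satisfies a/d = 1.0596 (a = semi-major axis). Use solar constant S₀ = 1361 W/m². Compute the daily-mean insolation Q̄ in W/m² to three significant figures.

Q̄ ≈ 363 W/m²

Solar declination: sin δ = sin ε · sin λ_s = sin 23.44° × sin 207.6° = -0.18429, so δ = -10.620°.
cos H₀ = −tan(+27.2°) tan(-10.620°) = 0.0964, H₀ = 1.4743 rad.
Bracket: H₀ sin φ sin δ + cos φ cos δ sin H₀ = 1.4743×0.45710×-0.18429 + 0.88942×0.98287×0.99535 = -0.124193 + 0.870119 = 0.745926.
Inverse-square distance factor (a/d)² = 1.0596² = 1.122752.
Q̄ = (S₀/π) × 1.122752 × [bracket] = (1361/π) × 1.122752 × 0.745926 = 362.8 W/m².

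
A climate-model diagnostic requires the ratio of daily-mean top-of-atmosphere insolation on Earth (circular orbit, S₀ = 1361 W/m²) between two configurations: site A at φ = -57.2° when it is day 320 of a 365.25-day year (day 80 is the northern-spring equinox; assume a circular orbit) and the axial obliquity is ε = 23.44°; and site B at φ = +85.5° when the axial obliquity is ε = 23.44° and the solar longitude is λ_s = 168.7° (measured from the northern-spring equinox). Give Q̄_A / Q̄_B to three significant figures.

Q̄_A / Q̄_B ≈ 4.21

— Configuration A (φ=-57.2°):
Solar longitude: λ_s = 360° × (320 − 80)/365.25 = 236.550°.
sin δ = sin 23.44° × sin 236.550° = -0.33190, so δ = -19.384°.
cos H₀ = −tan(-57.2°) tan(-19.384°) = -0.5460, H₀ = 2.1483 rad.
Bracket: H₀ sin φ sin δ + cos φ cos δ sin H₀ = 2.1483×-0.84057×-0.33190 + 0.54171×0.94331×0.83781 = 0.599344 + 0.428121 = 1.027465.
Q̄ = (S₀/π) × [bracket] = (1361/π) × 1.027465 = 445.12 W/m².
— Configuration B (φ=+85.5°):
Solar declination: sin δ = sin ε · sin λ_s = sin 23.44° × sin 168.7° = 0.07795, so δ = +4.470°.
cos H₀ = −tan(+85.5°) tan(+4.470°) = -0.9934, H₀ = 3.0267 rad.
Bracket: H₀ sin φ sin δ + cos φ cos δ sin H₀ = 3.0267×0.99692×0.07795 + 0.07846×0.99696×0.11462 = 0.235205 + 0.008966 = 0.244171.
Q̄ = (S₀/π) × [bracket] = (1361/π) × 0.244171 = 105.78 W/m².
Ratio Q̄_A / Q̄_B = 445.12 / 105.78 = 4.208.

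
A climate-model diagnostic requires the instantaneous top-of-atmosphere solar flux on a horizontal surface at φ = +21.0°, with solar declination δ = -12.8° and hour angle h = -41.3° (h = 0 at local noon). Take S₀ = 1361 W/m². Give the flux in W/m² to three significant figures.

cos θ_z = sin φ sin δ + cos φ cos δ cos h = -0.079396 + 0.683936 = 0.604540.
Flux = S₀ · cos θ_z = 1361 × 0.604540 = 822.8 W/m².

823 W/m²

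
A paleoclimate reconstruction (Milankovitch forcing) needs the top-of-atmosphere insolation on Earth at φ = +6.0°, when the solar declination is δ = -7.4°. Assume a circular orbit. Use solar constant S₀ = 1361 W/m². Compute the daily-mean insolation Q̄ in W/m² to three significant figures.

Q̄ ≈ 418 W/m²

cos H₀ = −tan(+6.0°) tan(-7.400°) = 0.0137, H₀ = 1.5571 rad.
Bracket: H₀ sin φ sin δ + cos φ cos δ sin H₀ = 1.5571×0.10453×-0.12880 + 0.99452×0.99167×0.99991 = -0.020964 + 0.986147 = 0.965183.
Q̄ = (S₀/π) × [bracket] = (1361/π) × 0.965183 = 418.1 W/m².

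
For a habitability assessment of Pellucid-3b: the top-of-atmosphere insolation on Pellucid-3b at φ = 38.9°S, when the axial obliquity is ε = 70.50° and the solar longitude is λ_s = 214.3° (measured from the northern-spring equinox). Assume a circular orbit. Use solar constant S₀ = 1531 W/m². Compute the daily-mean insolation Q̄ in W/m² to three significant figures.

Q̄ ≈ 619 W/m²

Solar declination: sin δ = sin ε · sin λ_s = sin 70.50° × sin 214.3° = -0.53120, so δ = -32.087°.
cos H₀ = −tan(-38.9°) tan(-32.087°) = -0.5059, H₀ = 2.1012 rad.
Bracket: H₀ sin φ sin δ + cos φ cos δ sin H₀ = 2.1012×-0.62796×-0.53120 + 0.77824×0.84724×0.86259 = 0.700902 + 0.568754 = 1.269656.
Q̄ = (S₀/π) × [bracket] = (1531/π) × 1.269656 = 618.7 W/m².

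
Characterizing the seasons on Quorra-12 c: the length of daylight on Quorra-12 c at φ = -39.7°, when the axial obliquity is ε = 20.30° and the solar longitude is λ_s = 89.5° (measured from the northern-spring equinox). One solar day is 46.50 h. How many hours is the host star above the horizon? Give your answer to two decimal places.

Solar declination: sin δ = sin ε · sin λ_s = sin 20.30° × sin 89.5° = 0.34692, so δ = +20.299°.
cos H₀ = −tan φ · tan δ = −tan(-39.7°) × tan(+20.299°) = 0.3071, so H₀ = 1.2587 rad = 72.12°.
Daylight = 2H₀/(2π) × 46.50 h = (1.2587/π) × 46.50 = 18.63 h.

18.63 h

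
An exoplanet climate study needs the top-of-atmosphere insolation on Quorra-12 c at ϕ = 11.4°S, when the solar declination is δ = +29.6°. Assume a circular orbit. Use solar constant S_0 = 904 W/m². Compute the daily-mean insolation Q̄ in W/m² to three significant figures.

Q̄ ≈ 203 W/m²

cos h₀ = −tan(-11.4°) tan(+29.600°) = 0.1145, h₀ = 1.4560 rad.
Bracket: h₀ sin ϕ sin δ + cos ϕ cos δ sin h₀ = 1.4560×-0.19766×0.49394 + 0.98027×0.86949×0.99342 = -0.142152 + 0.846727 = 0.704575.
Q̄ = (S_0/π) × [bracket] = (904/π) × 0.704575 = 202.7 W/m².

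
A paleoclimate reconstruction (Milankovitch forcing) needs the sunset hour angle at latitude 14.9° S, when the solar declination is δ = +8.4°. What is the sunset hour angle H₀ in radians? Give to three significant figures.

H₀ = 1.53 rad

cos H₀ = −tan φ · tan δ = −tan(-14.9°) × tan(+8.400°) = 0.0393, so H₀ = 1.5315 rad = 87.75°.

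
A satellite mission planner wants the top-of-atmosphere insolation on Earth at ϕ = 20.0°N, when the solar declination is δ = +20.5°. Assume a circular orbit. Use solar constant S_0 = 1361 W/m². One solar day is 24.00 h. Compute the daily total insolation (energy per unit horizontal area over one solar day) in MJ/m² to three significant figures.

40.3 MJ/m²

cos h₀ = −tan(+20.0°) tan(+20.500°) = -0.1361, h₀ = 1.7073 rad.
Bracket: h₀ sin ϕ sin δ + cos ϕ cos δ sin h₀ = 1.7073×0.34202×0.35021 + 0.93969×0.93667×0.99070 = 0.204498 + 0.871994 = 1.076492.
Q̄ = (S_0/π) × [bracket] = (1361/π) × 1.076492 = 466.36 W/m².
Daily total = Q̄ × 24.00 h × 3600 s/h = 466.36 × 24.00 × 3600 / 10⁶ = 40.29 MJ/m².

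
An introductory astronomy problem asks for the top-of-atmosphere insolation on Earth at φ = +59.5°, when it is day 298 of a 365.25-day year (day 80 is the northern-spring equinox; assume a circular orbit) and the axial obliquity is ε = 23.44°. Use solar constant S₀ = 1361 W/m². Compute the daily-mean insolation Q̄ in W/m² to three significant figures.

Solar longitude: λ_s = 360° × (298 − 80)/365.25 = 214.867°.
sin δ = sin 23.44° × sin 214.867° = -0.22740, so δ = -13.144°.
cos H₀ = −tan(+59.5°) tan(-13.144°) = 0.3964, H₀ = 1.1632 rad.
Bracket: H₀ sin φ sin δ + cos φ cos δ sin H₀ = 1.1632×0.86163×-0.22740 + 0.50754×0.97380×0.91806 = -0.227911 + 0.453744 = 0.225833.
Q̄ = (S₀/π) × [bracket] = (1361/π) × 0.225833 = 97.84 W/m².

Q̄ ≈ 97.8 W/m²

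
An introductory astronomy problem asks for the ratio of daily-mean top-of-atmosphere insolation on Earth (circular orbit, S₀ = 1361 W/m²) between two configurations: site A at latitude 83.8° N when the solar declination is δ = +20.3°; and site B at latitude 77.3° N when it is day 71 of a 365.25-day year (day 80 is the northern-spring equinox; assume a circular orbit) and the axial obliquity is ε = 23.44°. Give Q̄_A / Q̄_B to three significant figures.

— Configuration A (φ=+83.8°):
cos H₀ = −tan(+83.8°) tan(+20.300°) = -3.4051 ≤ −1 ⇒ polar day, H₀ = π.
Bracket: H₀ sin φ sin δ + cos φ cos δ sin H₀ = 3.1416×0.99415×0.34694 + 0.10800×0.93789×0.00000 = 1.083571 + 0.000000 = 1.083571.
Q̄ = (S₀/π) × [bracket] = (1361/π) × 1.083571 = 469.42 W/m².
— Configuration B (φ=+77.3°):
Solar longitude: λ_s = 360° × (71 − 80)/365.25 = -8.871°, i.e. -8.871° + 360° = 351.129°.
sin δ = sin 23.44° × sin 351.129° = -0.06134, so δ = -3.517°.
cos H₀ = −tan(+77.3°) tan(-3.517°) = 0.2727, H₀ = 1.2946 rad.
Bracket: H₀ sin φ sin δ + cos φ cos δ sin H₀ = 1.2946×0.97553×-0.06134 + 0.21985×0.99812×0.96210 = -0.077468 + 0.211120 = 0.133652.
Q̄ = (S₀/π) × [bracket] = (1361/π) × 0.133652 = 57.901 W/m².
Ratio Q̄_A / Q̄_B = 469.42 / 57.901 = 8.107.

Q̄_A / Q̄_B ≈ 8.11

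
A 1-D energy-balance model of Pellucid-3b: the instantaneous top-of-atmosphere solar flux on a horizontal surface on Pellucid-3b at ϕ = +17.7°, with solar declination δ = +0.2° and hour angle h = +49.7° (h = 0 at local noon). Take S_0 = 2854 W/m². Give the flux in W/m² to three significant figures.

1.76e+03 W/m²

cos θ_z = sin ϕ sin δ + cos ϕ cos δ cos h = 0.001061 + 0.616168 = 0.617229.
Flux = S_0 · cos θ_z = 2854 × 0.617229 = 1762 W/m².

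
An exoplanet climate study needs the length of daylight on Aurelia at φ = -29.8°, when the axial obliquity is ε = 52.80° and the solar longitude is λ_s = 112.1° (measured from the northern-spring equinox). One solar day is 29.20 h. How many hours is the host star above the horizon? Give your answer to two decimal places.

8.31 h

Solar declination: sin δ = sin ε · sin λ_s = sin 52.80° × sin 112.1° = 0.73801, so δ = +47.562°.
cos H₀ = −tan φ · tan δ = −tan(-29.8°) × tan(+47.562°) = 0.6264, so H₀ = 0.8939 rad = 51.22°.
Daylight = 2H₀/(2π) × 29.20 h = (0.8939/π) × 29.20 = 8.31 h.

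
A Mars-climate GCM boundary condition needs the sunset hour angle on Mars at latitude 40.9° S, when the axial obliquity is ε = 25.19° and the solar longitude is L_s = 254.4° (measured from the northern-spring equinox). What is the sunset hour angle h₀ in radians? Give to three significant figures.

h₀ = 1.97 rad

Solar declination: sin δ = sin ε · sin L_s = sin 25.19° × sin 254.4° = -0.40994, so δ = -24.201°.
cos h₀ = −tan ϕ · tan δ = −tan(-40.9°) × tan(-24.201°) = -0.3893, so h₀ = 1.9707 rad = 112.91°.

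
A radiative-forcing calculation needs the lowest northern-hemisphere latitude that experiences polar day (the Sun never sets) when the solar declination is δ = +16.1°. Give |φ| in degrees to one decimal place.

|φ| = 73.9°

Polar day requires cos H₀ = −tan φ tan δ ≤ −1, i.e. tan φ tan δ ≥ 1.
The boundary is |tan φ| · |tan δ| = 1, so |φ| = 90° − |δ| = 90° − 16.1° = 73.9° in the northern hemisphere.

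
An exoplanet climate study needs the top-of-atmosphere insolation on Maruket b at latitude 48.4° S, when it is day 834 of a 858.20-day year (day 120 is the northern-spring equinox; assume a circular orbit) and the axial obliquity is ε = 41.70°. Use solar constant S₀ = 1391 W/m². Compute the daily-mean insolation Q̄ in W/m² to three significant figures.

Solar longitude: λ_s = 360° × (834 − 120)/858.20 = 299.511°.
sin δ = sin 41.70° × sin 299.511° = -0.57893, so δ = -35.375°.
cos H₀ = −tan(-48.4°) tan(-35.375°) = -0.7997, H₀ = 2.4976 rad.
Bracket: H₀ sin φ sin δ + cos φ cos δ sin H₀ = 2.4976×-0.74780×-0.57893 + 0.66393×0.81538×0.60040 = 1.081271 + 0.325030 = 1.406301.
Q̄ = (S₀/π) × [bracket] = (1391/π) × 1.406301 = 622.7 W/m².

Q̄ ≈ 623 W/m²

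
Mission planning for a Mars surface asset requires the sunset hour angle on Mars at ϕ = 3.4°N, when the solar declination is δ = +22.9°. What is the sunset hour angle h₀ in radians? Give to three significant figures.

cos h₀ = −tan ϕ · tan δ = −tan(+3.4°) × tan(+22.900°) = -0.0251, so h₀ = 1.5959 rad = 91.44°.

h₀ = 1.60 rad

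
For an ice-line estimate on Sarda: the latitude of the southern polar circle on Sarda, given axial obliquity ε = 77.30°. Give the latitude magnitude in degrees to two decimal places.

The polar circle is the lowest latitude that experiences at least one full rotation of continuous darkness at the northern-summer solstice; it lies at |ϕ| = 90° − ε = 90° − 77.30° = 12.70°.

12.70°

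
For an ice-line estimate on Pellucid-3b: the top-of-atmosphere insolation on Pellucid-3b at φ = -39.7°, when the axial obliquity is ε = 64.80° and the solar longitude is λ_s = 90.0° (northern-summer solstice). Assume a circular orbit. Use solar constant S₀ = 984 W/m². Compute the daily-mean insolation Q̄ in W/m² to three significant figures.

Solar declination: sin δ = sin ε · sin λ_s = sin 64.80° × sin 90.0° = 0.90483, so δ = +64.800°.
cos H₀ = −tan(-39.7°) tan(+64.800°) = 1.7643 ≥ 1 ⇒ polar night, H₀ = 0 and Q̄ = 0.

Q̄ ≈ 0.00 W/m²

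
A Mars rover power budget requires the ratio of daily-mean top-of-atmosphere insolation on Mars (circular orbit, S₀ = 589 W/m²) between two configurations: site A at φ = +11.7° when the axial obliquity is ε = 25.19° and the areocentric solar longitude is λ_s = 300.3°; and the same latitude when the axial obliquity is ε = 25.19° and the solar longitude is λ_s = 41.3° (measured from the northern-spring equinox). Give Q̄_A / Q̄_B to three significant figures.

— Configuration A (φ=+11.7°):
sin δ = sin 25.19° × sin 300.3° = -0.36748, so δ = -21.560°.
cos H₀ = −tan(+11.7°) tan(-21.560°) = 0.0818, H₀ = 1.4889 rad.
Bracket: H₀ sin φ sin δ + cos φ cos δ sin H₀ = 1.4889×0.20279×-0.36748 + 0.97922×0.93003×0.99665 = -0.110955 + 0.907653 = 0.796698.
Q̄ = (S₀/π) × [bracket] = (589/π) × 0.796698 = 149.37 W/m².
— Configuration B (φ=+11.7°):
Solar declination: sin δ = sin ε · sin λ_s = sin 25.19° × sin 41.3° = 0.28091, so δ = +16.315°.
cos H₀ = −tan(+11.7°) tan(+16.315°) = -0.0606, H₀ = 1.6314 rad.
Bracket: H₀ sin φ sin δ + cos φ cos δ sin H₀ = 1.6314×0.20279×0.28091 + 0.97922×0.95973×0.99816 = 0.092934 + 0.938058 = 1.030992.
Q̄ = (S₀/π) × [bracket] = (589/π) × 1.030992 = 193.30 W/m².
Ratio Q̄_A / Q̄_B = 149.37 / 193.30 = 0.7727.

Q̄_A / Q̄_B ≈ 0.773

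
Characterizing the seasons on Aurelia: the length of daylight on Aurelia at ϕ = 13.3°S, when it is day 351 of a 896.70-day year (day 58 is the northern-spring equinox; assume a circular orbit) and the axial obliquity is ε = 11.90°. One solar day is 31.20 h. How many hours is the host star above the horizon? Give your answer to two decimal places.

15.16 h

Solar longitude: L_s = 360° × (351 − 58)/896.70 = 117.631°.
sin δ = sin 11.90° × sin 117.631° = 0.18269, so δ = +10.526°.
cos h₀ = −tan ϕ · tan δ = −tan(-13.3°) × tan(+10.526°) = 0.0439, so h₀ = 1.5269 rad = 87.48°.
Daylight = 2h₀/(2π) × 31.20 h = (1.5269/π) × 31.20 = 15.16 h.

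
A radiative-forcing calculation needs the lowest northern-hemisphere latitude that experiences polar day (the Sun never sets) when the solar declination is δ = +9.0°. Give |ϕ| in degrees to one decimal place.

Polar day requires cos h₀ = −tan ϕ tan δ ≤ −1, i.e. tan ϕ tan δ ≥ 1.
The boundary is |tan ϕ| · |tan δ| = 1, so |ϕ| = 90° − |δ| = 90° − 9.0° = 81.0° in the northern hemisphere.

|ϕ| = 81.0°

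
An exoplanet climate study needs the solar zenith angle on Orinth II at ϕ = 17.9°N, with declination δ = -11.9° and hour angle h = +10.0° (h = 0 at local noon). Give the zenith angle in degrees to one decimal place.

θ_z = 31.4°

cos θ_z = sin ϕ sin δ + cos ϕ cos δ cos h = -0.063378 + 0.916998 = 0.853620.
θ_z = arccos(0.853620) = 31.4°.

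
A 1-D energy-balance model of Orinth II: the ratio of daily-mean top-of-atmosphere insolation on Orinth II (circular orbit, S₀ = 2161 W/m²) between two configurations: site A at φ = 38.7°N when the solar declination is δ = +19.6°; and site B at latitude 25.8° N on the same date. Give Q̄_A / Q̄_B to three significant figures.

Q̄_A / Q̄_B ≈ 1.00

— Configuration A (φ=+38.7°):
cos H₀ = −tan(+38.7°) tan(+19.600°) = -0.2853, H₀ = 1.8601 rad.
Bracket: H₀ sin φ sin δ + cos φ cos δ sin H₀ = 1.8601×0.62524×0.33545 + 0.78043×0.94206×0.95845 = 0.390131 + 0.704664 = 1.094795.
Q̄ = (S₀/π) × [bracket] = (2161/π) × 1.094795 = 753.07 W/m².
— Configuration B (φ=+25.8°):
cos H₀ = −tan(+25.8°) tan(+19.600°) = -0.1721, H₀ = 1.7438 rad.
Bracket: H₀ sin φ sin δ + cos φ cos δ sin H₀ = 1.7438×0.43523×0.33545 + 0.90032×0.94206×0.98507 = 0.254591 + 0.835492 = 1.090083.
Q̄ = (S₀/π) × [bracket] = (2161/π) × 1.090083 = 749.83 W/m².
Ratio Q̄_A / Q̄_B = 753.07 / 749.83 = 1.004.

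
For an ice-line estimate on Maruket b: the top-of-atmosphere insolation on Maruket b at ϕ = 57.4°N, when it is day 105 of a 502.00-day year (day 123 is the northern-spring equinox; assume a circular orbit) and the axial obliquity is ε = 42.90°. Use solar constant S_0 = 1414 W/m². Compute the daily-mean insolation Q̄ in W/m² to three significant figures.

Solar longitude: L_s = 360° × (105 − 123)/502.00 = -12.908°, i.e. -12.908° + 360° = 347.092°.
sin δ = sin 42.90° × sin 347.092° = -0.15207, so δ = -8.747°.
cos h₀ = −tan(+57.4°) tan(-8.747°) = 0.2406, h₀ = 1.3278 rad.
Bracket: h₀ sin ϕ sin δ + cos ϕ cos δ sin h₀ = 1.3278×0.84245×-0.15207 + 0.53877×0.98837×0.97063 = -0.170106 + 0.516864 = 0.346758.
Q̄ = (S_0/π) × [bracket] = (1414/π) × 0.346758 = 156.1 W/m².

Q̄ ≈ 156 W/m²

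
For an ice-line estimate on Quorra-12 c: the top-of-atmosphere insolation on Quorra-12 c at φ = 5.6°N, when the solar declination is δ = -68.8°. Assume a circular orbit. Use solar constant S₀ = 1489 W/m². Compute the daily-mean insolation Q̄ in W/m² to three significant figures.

Q̄ ≈ 108 W/m²

cos H₀ = −tan(+5.6°) tan(-68.800°) = 0.2528, H₀ = 1.3152 rad.
Bracket: H₀ sin φ sin δ + cos φ cos δ sin H₀ = 1.3152×0.09758×-0.93232 + 0.99523×0.36162×0.96752 = -0.119651 + 0.348206 = 0.228555.
Q̄ = (S₀/π) × [bracket] = (1489/π) × 0.228555 = 108.3 W/m².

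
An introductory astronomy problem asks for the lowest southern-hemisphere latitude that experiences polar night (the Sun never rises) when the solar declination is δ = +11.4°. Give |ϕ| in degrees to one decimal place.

Polar night requires cos h₀ = −tan ϕ tan δ ≥ 1, i.e. tan ϕ tan δ ≤ −1.
The boundary is |tan ϕ| · |tan δ| = 1, so |ϕ| = 90° − |δ| = 90° − 11.4° = 78.6° in the southern hemisphere.

|ϕ| = 78.6°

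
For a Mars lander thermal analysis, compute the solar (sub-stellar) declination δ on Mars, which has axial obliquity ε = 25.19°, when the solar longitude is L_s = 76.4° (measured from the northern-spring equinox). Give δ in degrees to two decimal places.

sin δ = sin ε · sin L_s = sin 25.19° × sin 76.4° = 0.413687.
δ = arcsin(0.413687) = +24.44°.

δ = +24.44°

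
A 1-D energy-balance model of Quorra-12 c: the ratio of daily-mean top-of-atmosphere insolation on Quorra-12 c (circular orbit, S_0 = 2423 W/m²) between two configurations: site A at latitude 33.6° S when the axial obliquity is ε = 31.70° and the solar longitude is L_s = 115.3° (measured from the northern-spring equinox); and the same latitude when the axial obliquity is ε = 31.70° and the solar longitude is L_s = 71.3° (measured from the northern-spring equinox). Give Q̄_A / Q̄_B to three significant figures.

— Configuration A (ϕ=-33.6°):
Solar declination: sin δ = sin ε · sin L_s = sin 31.70° × sin 115.3° = 0.47507, so δ = +28.364°.
cos h₀ = −tan(-33.6°) tan(+28.364°) = 0.3587, h₀ = 1.2039 rad.
Bracket: h₀ sin ϕ sin δ + cos ϕ cos δ sin h₀ = 1.2039×-0.55339×0.47507 + 0.83292×0.87995×0.93345 = -0.316504 + 0.684152 = 0.367648.
Q̄ = (S_0/π) × [bracket] = (2423/π) × 0.367648 = 283.55 W/m².
— Configuration B (ϕ=-33.6°):
Solar declination: sin δ = sin ε · sin L_s = sin 31.70° × sin 71.3° = 0.49773, so δ = +29.850°.
cos h₀ = −tan(-33.6°) tan(+29.850°) = 0.3813, h₀ = 1.1796 rad.
Bracket: h₀ sin ϕ sin δ + cos ϕ cos δ sin h₀ = 1.1796×-0.55339×0.49773 + 0.83292×0.86733×0.92446 = -0.324908 + 0.667845 = 0.342937.
Q̄ = (S_0/π) × [bracket] = (2423/π) × 0.342937 = 264.50 W/m².
Ratio Q̄_A / Q̄_B = 283.55 / 264.50 = 1.072.

Q̄_A / Q̄_B ≈ 1.07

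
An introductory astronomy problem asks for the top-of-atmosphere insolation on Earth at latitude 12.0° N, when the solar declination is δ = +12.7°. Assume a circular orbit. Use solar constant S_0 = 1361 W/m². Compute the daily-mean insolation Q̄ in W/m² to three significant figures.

Q̄ ≈ 445 W/m²

cos h₀ = −tan(+12.0°) tan(+12.700°) = -0.0479, h₀ = 1.6187 rad.
Bracket: h₀ sin ϕ sin δ + cos ϕ cos δ sin h₀ = 1.6187×0.20791×0.21985 + 0.97815×0.97553×0.99885 = 0.073989 + 0.953117 = 1.027106.
Q̄ = (S_0/π) × [bracket] = (1361/π) × 1.027106 = 445.0 W/m².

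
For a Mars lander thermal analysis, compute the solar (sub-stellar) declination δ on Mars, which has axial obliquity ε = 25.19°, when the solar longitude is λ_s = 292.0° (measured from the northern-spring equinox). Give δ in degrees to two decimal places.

δ = -23.24°

sin δ = sin ε · sin λ_s = sin 25.19° × sin 292.0° = -0.394629.
δ = arcsin(-0.394629) = -23.24°.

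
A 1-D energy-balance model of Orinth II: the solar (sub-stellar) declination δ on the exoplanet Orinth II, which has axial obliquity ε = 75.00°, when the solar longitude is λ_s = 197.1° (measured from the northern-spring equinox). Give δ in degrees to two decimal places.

δ = -16.50°

sin δ = sin ε · sin λ_s = sin 75.00° × sin 197.1° = -0.284021.
δ = arcsin(-0.284021) = -16.50°.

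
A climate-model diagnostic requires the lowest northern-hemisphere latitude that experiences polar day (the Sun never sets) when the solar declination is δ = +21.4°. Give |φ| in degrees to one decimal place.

Polar day requires cos H₀ = −tan φ tan δ ≤ −1, i.e. tan φ tan δ ≥ 1.
The boundary is |tan φ| · |tan δ| = 1, so |φ| = 90° − |δ| = 90° − 21.4° = 68.6° in the northern hemisphere.

|φ| = 68.6°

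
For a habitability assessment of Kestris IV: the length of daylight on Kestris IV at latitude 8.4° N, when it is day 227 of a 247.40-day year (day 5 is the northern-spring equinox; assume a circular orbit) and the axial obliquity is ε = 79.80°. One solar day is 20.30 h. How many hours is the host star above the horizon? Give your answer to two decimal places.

9.45 h

Solar longitude: λ_s = 360° × (227 − 5)/247.40 = 323.040°.
sin δ = sin 79.80° × sin 323.040° = -0.59176, so δ = -36.282°.
cos H₀ = −tan φ · tan δ = −tan(+8.4°) × tan(-36.282°) = 0.1084, so H₀ = 1.4622 rad = 83.78°.
Daylight = 2H₀/(2π) × 20.30 h = (1.4622/π) × 20.30 = 9.45 h.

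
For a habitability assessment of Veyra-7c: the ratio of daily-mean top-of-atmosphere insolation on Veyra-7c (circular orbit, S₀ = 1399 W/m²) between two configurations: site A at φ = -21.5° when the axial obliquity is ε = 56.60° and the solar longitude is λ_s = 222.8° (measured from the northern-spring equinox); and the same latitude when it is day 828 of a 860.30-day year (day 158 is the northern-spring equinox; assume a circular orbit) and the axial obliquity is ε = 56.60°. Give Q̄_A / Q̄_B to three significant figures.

Q̄_A / Q̄_B ≈ 1.03

— Configuration A (φ=-21.5°):
Solar declination: sin δ = sin ε · sin λ_s = sin 56.60° × sin 222.8° = -0.56723, so δ = -34.557°.
cos H₀ = −tan(-21.5°) tan(-34.557°) = -0.2713, H₀ = 1.8455 rad.
Bracket: H₀ sin φ sin δ + cos φ cos δ sin H₀ = 1.8455×-0.36650×-0.56723 + 0.93042×0.82356×0.96249 = 0.383661 + 0.737514 = 1.121175.
Q̄ = (S₀/π) × [bracket] = (1399/π) × 1.121175 = 499.28 W/m².
— Configuration B (φ=-21.5°):
Solar longitude: λ_s = 360° × (828 − 158)/860.30 = 280.367°.
sin δ = sin 56.60° × sin 280.367° = -0.82122, so δ = -55.207°.
cos H₀ = −tan(-21.5°) tan(-55.207°) = -0.5669, H₀ = 2.1735 rad.
Bracket: H₀ sin φ sin δ + cos φ cos δ sin H₀ = 2.1735×-0.36650×-0.82122 + 0.93042×0.57061×0.82378 = 0.654174 + 0.437351 = 1.091525.
Q̄ = (S₀/π) × [bracket] = (1399/π) × 1.091525 = 486.07 W/m².
Ratio Q̄_A / Q̄_B = 499.28 / 486.07 = 1.027.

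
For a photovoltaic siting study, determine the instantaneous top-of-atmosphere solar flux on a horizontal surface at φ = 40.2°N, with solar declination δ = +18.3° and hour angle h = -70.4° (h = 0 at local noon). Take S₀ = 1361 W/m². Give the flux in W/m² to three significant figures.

cos θ_z = sin φ sin δ + cos φ cos δ cos h = 0.202669 + 0.243259 = 0.445928.
Flux = S₀ · cos θ_z = 1361 × 0.445928 = 606.9 W/m².

607 W/m²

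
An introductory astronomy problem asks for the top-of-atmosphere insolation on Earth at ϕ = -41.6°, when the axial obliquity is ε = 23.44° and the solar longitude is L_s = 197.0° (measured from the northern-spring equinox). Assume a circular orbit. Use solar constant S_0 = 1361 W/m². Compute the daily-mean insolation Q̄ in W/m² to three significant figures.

Q̄ ≈ 376 W/m²

Solar declination: sin δ = sin ε · sin L_s = sin 23.44° × sin 197.0° = -0.11630, so δ = -6.679°.
cos h₀ = −tan(-41.6°) tan(-6.679°) = -0.1040, h₀ = 1.6749 rad.
Bracket: h₀ sin ϕ sin δ + cos ϕ cos δ sin h₀ = 1.6749×-0.66393×-0.11630 + 0.74780×0.99321×0.99458 = 0.129328 + 0.738697 = 0.868025.
Q̄ = (S_0/π) × [bracket] = (1361/π) × 0.868025 = 376.0 W/m².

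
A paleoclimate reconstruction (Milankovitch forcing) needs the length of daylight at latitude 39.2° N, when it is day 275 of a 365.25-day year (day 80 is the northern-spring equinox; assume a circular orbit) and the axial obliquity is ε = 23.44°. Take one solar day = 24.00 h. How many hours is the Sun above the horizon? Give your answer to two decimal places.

11.47 h

Solar longitude: λ_s = 360° × (275 − 80)/365.25 = 192.197°.
sin δ = sin 23.44° × sin 192.197° = -0.08404, so δ = -4.821°.
cos H₀ = −tan φ · tan δ = −tan(+39.2°) × tan(-4.821°) = 0.0688, so H₀ = 1.5020 rad = 86.06°.
Daylight = 2H₀/(2π) × 24.00 h = (1.5020/π) × 24.00 = 11.47 h.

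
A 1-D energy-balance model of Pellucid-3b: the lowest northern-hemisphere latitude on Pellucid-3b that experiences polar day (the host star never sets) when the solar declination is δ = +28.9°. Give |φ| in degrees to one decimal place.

|φ| = 61.1°

Polar day requires cos H₀ = −tan φ tan δ ≤ −1, i.e. tan φ tan δ ≥ 1.
The boundary is |tan φ| · |tan δ| = 1, so |φ| = 90° − |δ| = 90° − 28.9° = 61.1° in the northern hemisphere.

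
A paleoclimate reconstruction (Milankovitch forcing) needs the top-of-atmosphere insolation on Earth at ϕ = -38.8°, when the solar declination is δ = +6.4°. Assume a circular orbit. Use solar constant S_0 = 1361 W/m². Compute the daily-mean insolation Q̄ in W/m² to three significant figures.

cos h₀ = −tan(-38.8°) tan(+6.400°) = 0.0902, h₀ = 1.4805 rad.
Bracket: h₀ sin ϕ sin δ + cos ϕ cos δ sin h₀ = 1.4805×-0.62660×0.11147 + 0.77934×0.99377×0.99592 = -0.103409 + 0.771325 = 0.667916.
Q̄ = (S_0/π) × [bracket] = (1361/π) × 0.667916 = 289.4 W/m².

Q̄ ≈ 289 W/m²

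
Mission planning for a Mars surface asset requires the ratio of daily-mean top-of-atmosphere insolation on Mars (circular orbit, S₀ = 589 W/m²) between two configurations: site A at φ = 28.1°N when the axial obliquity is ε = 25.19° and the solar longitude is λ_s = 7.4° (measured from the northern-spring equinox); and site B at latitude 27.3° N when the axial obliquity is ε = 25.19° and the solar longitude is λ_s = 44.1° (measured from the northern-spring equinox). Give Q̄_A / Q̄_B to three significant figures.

— Configuration A (φ=+28.1°):
Solar declination: sin δ = sin ε · sin λ_s = sin 25.19° × sin 7.4° = 0.05482, so δ = +3.142°.
cos H₀ = −tan(+28.1°) tan(+3.142°) = -0.0293, H₀ = 1.6001 rad.
Bracket: H₀ sin φ sin δ + cos φ cos δ sin H₀ = 1.6001×0.47101×0.05482 + 0.88213×0.99850×0.99957 = 0.041316 + 0.880428 = 0.921744.
Q̄ = (S₀/π) × [bracket] = (589/π) × 0.921744 = 172.81 W/m².
— Configuration B (φ=+27.3°):
Solar declination: sin δ = sin ε · sin λ_s = sin 25.19° × sin 44.1° = 0.29620, so δ = +17.229°.
cos H₀ = −tan(+27.3°) tan(+17.229°) = -0.1601, H₀ = 1.7315 rad.
Bracket: H₀ sin φ sin δ + cos φ cos δ sin H₀ = 1.7315×0.45865×0.29620 + 0.88862×0.95513×0.98711 = 0.235228 + 0.837807 = 1.073035.
Q̄ = (S₀/π) × [bracket] = (589/π) × 1.073035 = 201.18 W/m².
Ratio Q̄_A / Q̄_B = 172.81 / 201.18 = 0.8590.

Q̄_A / Q̄_B ≈ 0.859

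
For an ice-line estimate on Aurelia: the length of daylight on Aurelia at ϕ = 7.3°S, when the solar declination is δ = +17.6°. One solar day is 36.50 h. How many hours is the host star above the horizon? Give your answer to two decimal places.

17.78 h

cos h₀ = −tan ϕ · tan δ = −tan(-7.3°) × tan(+17.600°) = 0.0406, so h₀ = 1.5301 rad = 87.67°.
Daylight = 2h₀/(2π) × 36.50 h = (1.5301/π) × 36.50 = 17.78 h.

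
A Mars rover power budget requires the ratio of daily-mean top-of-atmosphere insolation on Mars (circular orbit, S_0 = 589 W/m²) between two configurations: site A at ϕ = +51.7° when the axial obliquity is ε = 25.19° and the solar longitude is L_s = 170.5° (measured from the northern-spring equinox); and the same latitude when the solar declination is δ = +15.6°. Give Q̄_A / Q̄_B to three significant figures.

— Configuration A (ϕ=+51.7°):
Solar declination: sin δ = sin ε · sin L_s = sin 25.19° × sin 170.5° = 0.07025, so δ = +4.028°.
cos h₀ = −tan(+51.7°) tan(+4.028°) = -0.0892, h₀ = 1.6601 rad.
Bracket: h₀ sin ϕ sin δ + cos ϕ cos δ sin h₀ = 1.6601×0.78478×0.07025 + 0.61978×0.99753×0.99602 = 0.091523 + 0.615789 = 0.707312.
Q̄ = (S_0/π) × [bracket] = (589/π) × 0.707312 = 132.61 W/m².
— Configuration B (ϕ=+51.7°):
cos h₀ = −tan(+51.7°) tan(+15.600°) = -0.3535, h₀ = 1.9321 rad.
Bracket: h₀ sin ϕ sin δ + cos ϕ cos δ sin h₀ = 1.9321×0.78478×0.26892 + 0.61978×0.96316×0.93542 = 0.407756 + 0.558396 = 0.966152.
Q̄ = (S_0/π) × [bracket] = (589/π) × 0.966152 = 181.14 W/m².
Ratio Q̄_A / Q̄_B = 132.61 / 181.14 = 0.7321.

Q̄_A / Q̄_B ≈ 0.732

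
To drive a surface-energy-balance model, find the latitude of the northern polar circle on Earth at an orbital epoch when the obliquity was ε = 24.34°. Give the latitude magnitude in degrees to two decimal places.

The polar circle is the lowest latitude that experiences at least one full rotation of continuous daylight at the northern-summer solstice; it lies at |ϕ| = 90° − ε = 90° − 24.34° = 65.66°.

65.66°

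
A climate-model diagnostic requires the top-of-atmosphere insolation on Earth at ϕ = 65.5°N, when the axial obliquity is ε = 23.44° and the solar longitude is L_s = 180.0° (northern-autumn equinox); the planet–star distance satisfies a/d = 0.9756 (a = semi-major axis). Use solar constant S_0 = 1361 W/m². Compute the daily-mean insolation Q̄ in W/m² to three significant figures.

Solar declination: sin δ = sin ε · sin L_s = sin 23.44° × sin 180.0° = 0.00000, so δ = +0.000°.
cos h₀ = −tan(+65.5°) tan(+0.000°) = -0.0000, h₀ = 1.5708 rad.
Bracket: h₀ sin ϕ sin δ + cos ϕ cos δ sin h₀ = 1.5708×0.90996×0.00000 + 0.41469×1.00000×1.00000 = 0.000000 + 0.414690 = 0.414690.
Inverse-square distance factor (a/d)² = 0.9756² = 0.951795.
Q̄ = (S_0/π) × 0.951795 × [bracket] = (1361/π) × 0.951795 × 0.414690 = 171.0 W/m².

Q̄ ≈ 171 W/m²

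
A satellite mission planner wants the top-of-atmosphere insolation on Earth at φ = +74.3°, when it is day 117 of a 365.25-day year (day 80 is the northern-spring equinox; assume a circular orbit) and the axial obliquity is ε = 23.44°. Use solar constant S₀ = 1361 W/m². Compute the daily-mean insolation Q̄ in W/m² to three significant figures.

Solar longitude: λ_s = 360° × (117 − 80)/365.25 = 36.468°.
sin δ = sin 23.44° × sin 36.468° = 0.23644, so δ = +13.676°.
cos H₀ = −tan(+74.3°) tan(+13.676°) = -0.8657, H₀ = 2.6173 rad.
Bracket: H₀ sin φ sin δ + cos φ cos δ sin H₀ = 2.6173×0.96269×0.23644 + 0.27060×0.97165×0.50058 = 0.595746 + 0.131617 = 0.727363.
Q̄ = (S₀/π) × [bracket] = (1361/π) × 0.727363 = 315.1 W/m².

Q̄ ≈ 315 W/m²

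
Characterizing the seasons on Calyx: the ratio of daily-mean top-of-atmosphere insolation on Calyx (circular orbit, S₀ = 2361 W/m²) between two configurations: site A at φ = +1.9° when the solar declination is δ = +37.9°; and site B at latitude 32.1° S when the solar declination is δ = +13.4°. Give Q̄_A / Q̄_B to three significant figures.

— Configuration A (φ=+1.9°):
cos H₀ = −tan(+1.9°) tan(+37.900°) = -0.0258, H₀ = 1.5966 rad.
Bracket: H₀ sin φ sin δ + cos φ cos δ sin H₀ = 1.5966×0.03316×0.61429 + 0.99945×0.78908×0.99967 = 0.032523 + 0.788386 = 0.820909.
Q̄ = (S₀/π) × [bracket] = (2361/π) × 0.820909 = 616.94 W/m².
— Configuration B (φ=-32.1°):
cos H₀ = −tan(-32.1°) tan(+13.400°) = 0.1494, H₀ = 1.4208 rad.
Bracket: H₀ sin φ sin δ + cos φ cos δ sin H₀ = 1.4208×-0.53140×0.23175 + 0.84712×0.97278×0.98877 = -0.174974 + 0.814807 = 0.639833.
Q̄ = (S₀/π) × [bracket] = (2361/π) × 0.639833 = 480.85 W/m².
Ratio Q̄_A / Q̄_B = 616.94 / 480.85 = 1.283.

Q̄_A / Q̄_B ≈ 1.28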